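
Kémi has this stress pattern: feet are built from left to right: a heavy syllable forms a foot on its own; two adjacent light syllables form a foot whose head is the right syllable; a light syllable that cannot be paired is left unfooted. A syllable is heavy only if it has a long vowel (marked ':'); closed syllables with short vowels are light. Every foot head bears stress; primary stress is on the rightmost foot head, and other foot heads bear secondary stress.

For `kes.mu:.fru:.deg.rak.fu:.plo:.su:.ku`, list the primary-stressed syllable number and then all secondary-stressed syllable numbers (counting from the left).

primary 8, secondary 2, 3, 5, 6, 7

Weights: 1 kes L, 2 mu: H, 3 fru: H, 4 deg L, 5 rak L, 6 fu: H, 7 plo: H, 8 su: H, 9 ku L.
Parse left to right (heavy = foot alone; LL = one foot; stranded L unfooted): kes (ˈmu:) (ˈfru:) (deg.ˈrak) (ˈfu:) (ˈplo:) (ˈsu:) ku.
Foot heads: 2, 3, 5, 6, 7, 8.
Primary stress on the rightmost head = syllable 8.
Secondary stress on 2, 3, 5, 6, 7: kes.ˌmu:.ˌfru:.deg.ˌrak.ˌfu:.ˌplo:.ˈsu:.ku.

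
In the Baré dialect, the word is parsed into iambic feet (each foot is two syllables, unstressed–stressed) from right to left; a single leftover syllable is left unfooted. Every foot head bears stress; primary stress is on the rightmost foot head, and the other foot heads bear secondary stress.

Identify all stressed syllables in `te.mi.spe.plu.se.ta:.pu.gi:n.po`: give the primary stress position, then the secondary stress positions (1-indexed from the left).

primary 9, secondary 3, 5, 7

Parse right to left into iambic (σˈσ) feet: te (mi.ˈspe) (plu.ˈse) (ta:.ˈpu) (gi:n.ˈpo). Syllable 1 is left unfooted.
Foot heads (stressed positions): 3, 5, 7, 9.
End Rule Rightmost: primary stress on the rightmost head = syllable 9.
Secondary stress on 3, 5, 7: te.mi.ˌspe.plu.ˌse.ta:.ˌpu.gi:n.ˈpo.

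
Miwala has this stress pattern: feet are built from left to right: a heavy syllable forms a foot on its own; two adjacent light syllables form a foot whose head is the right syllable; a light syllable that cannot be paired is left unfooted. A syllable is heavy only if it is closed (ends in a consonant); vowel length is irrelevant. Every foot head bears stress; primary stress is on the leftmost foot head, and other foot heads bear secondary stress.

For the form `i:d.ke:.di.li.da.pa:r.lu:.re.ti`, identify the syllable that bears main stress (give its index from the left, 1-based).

1

Weights: 1 i:d H, 2 ke: L, 3 di L, 4 li L, 5 da L, 6 pa:r H, 7 lu: L, 8 re L, 9 ti L.
Parse left to right (heavy = foot alone; LL = one foot; stranded L unfooted): (ˈi:d) (ke:.ˈdi) (li.ˈda) (ˈpa:r) (lu:.ˈre) ti.
Foot heads: 1, 3, 5, 6, 8.
Primary stress on the leftmost head = syllable 1.
Primary stress: syllable 1 → ˈi:d.ke:.di.li.da.pa:r.lu:.re.ti.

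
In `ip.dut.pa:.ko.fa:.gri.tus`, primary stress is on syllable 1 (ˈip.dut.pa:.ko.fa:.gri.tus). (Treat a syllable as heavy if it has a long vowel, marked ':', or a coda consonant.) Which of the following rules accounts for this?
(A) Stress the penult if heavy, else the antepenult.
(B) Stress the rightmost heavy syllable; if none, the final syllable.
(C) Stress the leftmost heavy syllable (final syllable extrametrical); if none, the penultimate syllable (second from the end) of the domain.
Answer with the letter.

Rule A → syllable 5 (observed: 1).
Rule B → syllable 7 (observed: 1).
Rule C → syllable 1 ✓.

C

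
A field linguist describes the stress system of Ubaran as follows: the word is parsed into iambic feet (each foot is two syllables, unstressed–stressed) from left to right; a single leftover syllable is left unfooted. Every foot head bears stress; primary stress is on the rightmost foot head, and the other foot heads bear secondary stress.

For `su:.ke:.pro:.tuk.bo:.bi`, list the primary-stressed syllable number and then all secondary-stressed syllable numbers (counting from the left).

primary 6, secondary 2, 4

Parse left to right into iambic (σˈσ) feet: (su:.ˈke:) (pro:.ˈtuk) (bo:.ˈbi).
Foot heads (stressed positions): 2, 4, 6.
End Rule Rightmost: primary stress on the rightmost head = syllable 6.
Secondary stress on 2, 4: su:.ˌke:.pro:.ˌtuk.bo:.ˈbi.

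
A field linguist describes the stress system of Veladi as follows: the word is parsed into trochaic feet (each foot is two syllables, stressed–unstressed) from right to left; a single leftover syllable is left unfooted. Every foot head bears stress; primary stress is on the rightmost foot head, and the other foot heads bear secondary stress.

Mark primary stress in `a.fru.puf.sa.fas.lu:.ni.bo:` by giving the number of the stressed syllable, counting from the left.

7

Parse right to left into trochaic (ˈσσ) feet: (ˈa.fru) (ˈpuf.sa) (ˈfas.lu:) (ˈni.bo:).
Foot heads (stressed positions): 1, 3, 5, 7.
End Rule Rightmost: primary stress on the rightmost head = syllable 7.
Primary stress: syllable 7 → a.fru.puf.sa.fas.lu:.ˈni.bo:.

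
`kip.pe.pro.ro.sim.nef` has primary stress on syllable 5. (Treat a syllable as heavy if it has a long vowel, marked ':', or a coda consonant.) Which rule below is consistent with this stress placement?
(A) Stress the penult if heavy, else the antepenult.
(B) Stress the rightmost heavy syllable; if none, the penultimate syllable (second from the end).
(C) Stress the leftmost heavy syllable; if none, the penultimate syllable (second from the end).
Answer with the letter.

A

Rule A → syllable 5 ✓.
Rule B → syllable 6 (observed: 5).
Rule C → syllable 1 (observed: 5).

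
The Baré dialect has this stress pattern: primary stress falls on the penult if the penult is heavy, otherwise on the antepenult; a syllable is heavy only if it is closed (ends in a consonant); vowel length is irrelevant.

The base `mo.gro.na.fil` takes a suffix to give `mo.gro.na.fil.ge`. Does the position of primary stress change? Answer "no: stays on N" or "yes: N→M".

Base `mo.gro.na.fil` (4 syllables):
  Weights: 2 gro L, 3 na L, 4 fil H.
  The penult (syllable 3, na) is light, so stress falls on the antepenult (syllable 2, gro).
  → primary stress on syllable 2.
Suffixed `mo.gro.na.fil.ge` (5 syllables):
  Weights: 3 na L, 4 fil H, 5 ge L.
  The penult (syllable 4, fil) is heavy, so it takes stress.
  → primary stress on syllable 4.

yes: 2→4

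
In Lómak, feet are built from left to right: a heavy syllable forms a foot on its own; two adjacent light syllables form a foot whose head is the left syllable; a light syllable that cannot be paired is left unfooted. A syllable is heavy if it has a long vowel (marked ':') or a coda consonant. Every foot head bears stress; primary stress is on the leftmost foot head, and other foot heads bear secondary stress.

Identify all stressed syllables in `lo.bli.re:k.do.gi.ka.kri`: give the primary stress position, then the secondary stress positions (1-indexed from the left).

primary 1, secondary 3, 4, 6

Weights: 1 lo L, 2 bli L, 3 re:k H, 4 do L, 5 gi L, 6 ka L, 7 kri L.
Parse left to right (heavy = foot alone; LL = one foot; stranded L unfooted): (ˈlo.bli) (ˈre:k) (ˈdo.gi) (ˈka.kri).
Foot heads: 1, 3, 4, 6.
Primary stress on the leftmost head = syllable 1.
Secondary stress on 3, 4, 6: ˈlo.bli.ˌre:k.ˌdo.gi.ˌka.kri.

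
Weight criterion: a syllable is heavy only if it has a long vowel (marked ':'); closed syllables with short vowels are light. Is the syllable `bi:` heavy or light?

heavy

`bi:`: long vowel, open (no coda). Long vowel → heavy.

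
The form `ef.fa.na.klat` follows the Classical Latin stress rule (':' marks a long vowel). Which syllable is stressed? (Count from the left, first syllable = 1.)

Classical Latin: stress the penult if heavy (long vowel or closed), else the antepenult.
Weights: 2 fa L, 3 na L, 4 klat H.
The penult (syllable 3, na) is light, so stress falls on the antepenult (syllable 2, fa).
Stress on syllable 2: ef.ˈfa.na.klat.

2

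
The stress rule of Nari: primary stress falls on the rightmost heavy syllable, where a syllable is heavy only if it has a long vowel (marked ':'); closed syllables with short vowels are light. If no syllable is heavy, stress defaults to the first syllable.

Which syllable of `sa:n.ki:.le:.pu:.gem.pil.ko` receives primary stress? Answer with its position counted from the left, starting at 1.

Weights: 1 sa:n H, 2 ki: H, 3 le: H, 4 pu: H, 5 gem L, 6 pil L, 7 ko L.
Heavy syllables in the domain: 1, 2, 3, 4. The rightmost is syllable 4 (pu:).
Primary stress: syllable 4 → sa:n.ki:.le:.ˈpu:.gem.pil.ko.

4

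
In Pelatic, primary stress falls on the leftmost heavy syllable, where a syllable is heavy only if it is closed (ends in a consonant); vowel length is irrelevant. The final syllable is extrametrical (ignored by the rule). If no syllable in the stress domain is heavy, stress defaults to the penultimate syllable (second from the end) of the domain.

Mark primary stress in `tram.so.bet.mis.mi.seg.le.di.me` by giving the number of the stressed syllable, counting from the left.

1

The final syllable (9, me) is extrametrical; the stress domain is syllables 1–8.
Weights: 1 tram H, 2 so L, 3 bet H, 4 mis H, 5 mi L, 6 seg H, 7 le L, 8 di L.
Heavy syllables in the domain: 1, 3, 4, 6. The leftmost is syllable 1 (tram).
Primary stress: syllable 1 → ˈtram.so.bet.mis.mi.seg.le.di.me.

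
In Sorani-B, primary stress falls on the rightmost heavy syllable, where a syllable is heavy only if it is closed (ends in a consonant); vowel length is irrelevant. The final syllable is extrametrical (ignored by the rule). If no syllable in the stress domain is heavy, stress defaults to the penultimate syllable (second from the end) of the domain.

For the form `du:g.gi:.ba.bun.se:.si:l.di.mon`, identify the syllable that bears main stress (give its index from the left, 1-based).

The final syllable (8, mon) is extrametrical; the stress domain is syllables 1–7.
Weights: 1 du:g H, 2 gi: L, 3 ba L, 4 bun H, 5 se: L, 6 si:l H, 7 di L.
Heavy syllables in the domain: 1, 4, 6. The rightmost is syllable 6 (si:l).
Primary stress: syllable 6 → du:g.gi:.ba.bun.se:.ˈsi:l.di.mon.

6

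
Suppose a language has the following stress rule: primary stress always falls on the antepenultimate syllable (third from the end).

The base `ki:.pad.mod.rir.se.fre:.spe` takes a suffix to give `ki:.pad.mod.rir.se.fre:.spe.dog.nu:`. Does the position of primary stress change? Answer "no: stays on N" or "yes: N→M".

yes: 5→7

Base `ki:.pad.mod.rir.se.fre:.spe` (7 syllables):
  The word has 7 syllables; the antepenultimate syllable (third from the end) is syllable 5 (se).
  → primary stress on syllable 5.
Suffixed `ki:.pad.mod.rir.se.fre:.spe.dog.nu:` (9 syllables):
  The word has 9 syllables; the antepenultimate syllable (third from the end) is syllable 7 (spe).
  → primary stress on syllable 7.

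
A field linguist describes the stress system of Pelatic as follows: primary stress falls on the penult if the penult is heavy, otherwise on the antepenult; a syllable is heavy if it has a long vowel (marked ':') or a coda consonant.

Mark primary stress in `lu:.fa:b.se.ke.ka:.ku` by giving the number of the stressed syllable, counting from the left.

Weights: 4 ke L, 5 ka: H, 6 ku L.
The penult (syllable 5, ka:) is heavy, so it takes stress.
Primary stress: syllable 5 → lu:.fa:b.se.ke.ˈka:.ku.

5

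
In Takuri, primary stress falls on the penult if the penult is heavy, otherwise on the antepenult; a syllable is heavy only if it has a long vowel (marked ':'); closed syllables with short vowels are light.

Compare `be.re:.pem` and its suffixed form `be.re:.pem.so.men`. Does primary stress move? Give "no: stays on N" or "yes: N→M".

Base `be.re:.pem` (3 syllables):
  Weights: 1 be L, 2 re: H, 3 pem L.
  The penult (syllable 2, re:) is heavy, so it takes stress.
  → primary stress on syllable 2.
Suffixed `be.re:.pem.so.men` (5 syllables):
  Weights: 3 pem L, 4 so L, 5 men L.
  The penult (syllable 4, so) is light, so stress falls on the antepenult (syllable 3, pem).
  → primary stress on syllable 3.

yes: 2→3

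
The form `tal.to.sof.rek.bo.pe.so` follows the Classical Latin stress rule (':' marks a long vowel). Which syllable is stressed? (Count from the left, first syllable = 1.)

Classical Latin: stress the penult if heavy (long vowel or closed), else the antepenult.
Weights: 5 bo L, 6 pe L, 7 so L.
The penult (syllable 6, pe) is light, so stress falls on the antepenult (syllable 5, bo).
Stress on syllable 5: tal.to.sof.rek.ˈbo.pe.so.

5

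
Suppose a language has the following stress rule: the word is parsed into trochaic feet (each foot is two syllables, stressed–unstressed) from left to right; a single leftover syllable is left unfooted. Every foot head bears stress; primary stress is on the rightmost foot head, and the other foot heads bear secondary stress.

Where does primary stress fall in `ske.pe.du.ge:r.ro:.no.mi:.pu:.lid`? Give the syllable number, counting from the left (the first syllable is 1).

Parse left to right into trochaic (ˈσσ) feet: (ˈske.pe) (ˈdu.ge:r) (ˈro:.no) (ˈmi:.pu:) lid. Syllable 9 is left unfooted.
Foot heads (stressed positions): 1, 3, 5, 7.
End Rule Rightmost: primary stress on the rightmost head = syllable 7.
Primary stress: syllable 7 → ske.pe.du.ge:r.ro:.no.ˈmi:.pu:.lid.

7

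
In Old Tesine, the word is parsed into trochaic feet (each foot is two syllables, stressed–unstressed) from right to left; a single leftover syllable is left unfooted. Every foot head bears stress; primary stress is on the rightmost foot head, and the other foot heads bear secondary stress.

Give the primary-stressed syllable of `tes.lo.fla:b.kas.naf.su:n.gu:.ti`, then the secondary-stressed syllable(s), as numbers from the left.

Parse right to left into trochaic (ˈσσ) feet: (ˈtes.lo) (ˈfla:b.kas) (ˈnaf.su:n) (ˈgu:.ti).
Foot heads (stressed positions): 1, 3, 5, 7.
End Rule Rightmost: primary stress on the rightmost head = syllable 7.
Secondary stress on 1, 3, 5: ˌtes.lo.ˌfla:b.kas.ˌnaf.su:n.ˈgu:.ti.

primary 7, secondary 1, 3, 5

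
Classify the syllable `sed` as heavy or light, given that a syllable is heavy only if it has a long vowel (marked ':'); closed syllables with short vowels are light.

`sed`: short vowel, closed (coda /d/). Short vowel → light.

light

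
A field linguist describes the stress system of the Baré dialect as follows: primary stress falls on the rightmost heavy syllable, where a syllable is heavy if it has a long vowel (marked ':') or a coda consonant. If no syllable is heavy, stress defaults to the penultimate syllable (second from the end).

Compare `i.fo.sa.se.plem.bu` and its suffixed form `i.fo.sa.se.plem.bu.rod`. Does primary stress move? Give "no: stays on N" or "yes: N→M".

Base `i.fo.sa.se.plem.bu` (6 syllables):
  Weights: 1 i L, 2 fo L, 3 sa L, 4 se L, 5 plem H, 6 bu L.
  Heavy syllables in the domain: 5. The rightmost is syllable 5 (plem).
  → primary stress on syllable 5.
Suffixed `i.fo.sa.se.plem.bu.rod` (7 syllables):
  Weights: 1 i L, 2 fo L, 3 sa L, 4 se L, 5 plem H, 6 bu L, 7 rod H.
  Heavy syllables in the domain: 5, 7. The rightmost is syllable 7 (rod).
  → primary stress on syllable 7.

yes: 5→7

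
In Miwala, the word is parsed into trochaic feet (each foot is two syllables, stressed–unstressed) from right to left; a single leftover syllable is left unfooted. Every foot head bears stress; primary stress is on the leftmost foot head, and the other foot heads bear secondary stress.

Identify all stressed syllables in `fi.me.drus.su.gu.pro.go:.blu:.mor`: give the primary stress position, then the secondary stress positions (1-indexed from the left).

Parse right to left into trochaic (ˈσσ) feet: fi (ˈme.drus) (ˈsu.gu) (ˈpro.go:) (ˈblu:.mor). Syllable 1 is left unfooted.
Foot heads (stressed positions): 2, 4, 6, 8.
End Rule Leftmost: primary stress on the leftmost head = syllable 2.
Secondary stress on 4, 6, 8: fi.ˈme.drus.ˌsu.gu.ˌpro.go:.ˌblu:.mor.

primary 2, secondary 4, 6, 8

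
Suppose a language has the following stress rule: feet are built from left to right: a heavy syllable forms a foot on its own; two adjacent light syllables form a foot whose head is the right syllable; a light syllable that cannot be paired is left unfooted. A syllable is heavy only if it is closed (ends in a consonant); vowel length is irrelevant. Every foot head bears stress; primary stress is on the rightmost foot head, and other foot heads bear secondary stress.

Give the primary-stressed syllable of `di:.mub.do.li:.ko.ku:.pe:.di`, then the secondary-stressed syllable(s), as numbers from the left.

Weights: 1 di: L, 2 mub H, 3 do L, 4 li: L, 5 ko L, 6 ku: L, 7 pe: L, 8 di L.
Parse left to right (heavy = foot alone; LL = one foot; stranded L unfooted): di: (ˈmub) (do.ˈli:) (ko.ˈku:) (pe:.ˈdi).
Foot heads: 2, 4, 6, 8.
Primary stress on the rightmost head = syllable 8.
Secondary stress on 2, 4, 6: di:.ˌmub.do.ˌli:.ko.ˌku:.pe:.ˈdi.

primary 8, secondary 2, 4, 6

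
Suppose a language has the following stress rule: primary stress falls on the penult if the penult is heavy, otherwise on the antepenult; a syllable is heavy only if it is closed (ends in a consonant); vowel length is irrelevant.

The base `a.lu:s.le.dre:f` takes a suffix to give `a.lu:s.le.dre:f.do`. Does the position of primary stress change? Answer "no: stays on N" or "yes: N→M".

yes: 2→4

Base `a.lu:s.le.dre:f` (4 syllables):
  Weights: 2 lu:s H, 3 le L, 4 dre:f H.
  The penult (syllable 3, le) is light, so stress falls on the antepenult (syllable 2, lu:s).
  → primary stress on syllable 2.
Suffixed `a.lu:s.le.dre:f.do` (5 syllables):
  Weights: 3 le L, 4 dre:f H, 5 do L.
  The penult (syllable 4, dre:f) is heavy, so it takes stress.
  → primary stress on syllable 4.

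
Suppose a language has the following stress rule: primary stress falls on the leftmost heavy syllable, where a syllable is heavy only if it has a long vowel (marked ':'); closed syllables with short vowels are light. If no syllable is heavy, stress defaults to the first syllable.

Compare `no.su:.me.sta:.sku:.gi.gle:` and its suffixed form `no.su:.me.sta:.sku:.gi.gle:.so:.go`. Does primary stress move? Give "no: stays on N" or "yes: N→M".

no: stays on 2

Base `no.su:.me.sta:.sku:.gi.gle:` (7 syllables):
  Weights: 1 no L, 2 su: H, 3 me L, 4 sta: H, 5 sku: H, 6 gi L, 7 gle: H.
  Heavy syllables in the domain: 2, 4, 5, 7. The leftmost is syllable 2 (su:).
  → primary stress on syllable 2.
Suffixed `no.su:.me.sta:.sku:.gi.gle:.so:.go` (9 syllables):
  Weights: 1 no L, 2 su: H, 3 me L, 4 sta: H, 5 sku: H, 6 gi L, 7 gle: H, 8 so: H, 9 go L.
  Heavy syllables in the domain: 2, 4, 5, 7, 8. The leftmost is syllable 2 (su:).
  → primary stress on syllable 2.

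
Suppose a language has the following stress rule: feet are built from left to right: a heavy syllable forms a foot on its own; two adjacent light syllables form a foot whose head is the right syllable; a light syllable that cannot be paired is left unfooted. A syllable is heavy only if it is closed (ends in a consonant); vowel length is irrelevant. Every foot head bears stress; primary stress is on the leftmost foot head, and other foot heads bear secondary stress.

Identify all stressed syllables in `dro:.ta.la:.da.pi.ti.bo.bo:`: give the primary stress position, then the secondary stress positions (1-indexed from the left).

Weights: 1 dro: L, 2 ta L, 3 la: L, 4 da L, 5 pi L, 6 ti L, 7 bo L, 8 bo: L.
Parse left to right (heavy = foot alone; LL = one foot; stranded L unfooted): (dro:.ˈta) (la:.ˈda) (pi.ˈti) (bo.ˈbo:).
Foot heads: 2, 4, 6, 8.
Primary stress on the leftmost head = syllable 2.
Secondary stress on 4, 6, 8: dro:.ˈta.la:.ˌda.pi.ˌti.bo.ˌbo:.

primary 2, secondary 4, 6, 8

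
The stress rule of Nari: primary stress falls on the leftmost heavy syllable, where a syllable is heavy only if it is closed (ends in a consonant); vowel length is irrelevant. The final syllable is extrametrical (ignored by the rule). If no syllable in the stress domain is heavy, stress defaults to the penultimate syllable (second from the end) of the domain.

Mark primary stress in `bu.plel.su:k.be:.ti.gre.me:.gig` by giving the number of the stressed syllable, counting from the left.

The final syllable (8, gig) is extrametrical; the stress domain is syllables 1–7.
Weights: 1 bu L, 2 plel H, 3 su:k H, 4 be: L, 5 ti L, 6 gre L, 7 me: L.
Heavy syllables in the domain: 2, 3. The leftmost is syllable 2 (plel).
Primary stress: syllable 2 → bu.ˈplel.su:k.be:.ti.gre.me:.gig.

2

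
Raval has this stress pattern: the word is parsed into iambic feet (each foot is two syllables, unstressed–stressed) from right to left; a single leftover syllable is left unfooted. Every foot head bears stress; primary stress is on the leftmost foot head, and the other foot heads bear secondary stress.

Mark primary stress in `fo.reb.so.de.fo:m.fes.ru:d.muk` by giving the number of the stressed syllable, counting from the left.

Parse right to left into iambic (σˈσ) feet: (fo.ˈreb) (so.ˈde) (fo:m.ˈfes) (ru:d.ˈmuk).
Foot heads (stressed positions): 2, 4, 6, 8.
End Rule Leftmost: primary stress on the leftmost head = syllable 2.
Primary stress: syllable 2 → fo.ˈreb.so.de.fo:m.fes.ru:d.muk.

2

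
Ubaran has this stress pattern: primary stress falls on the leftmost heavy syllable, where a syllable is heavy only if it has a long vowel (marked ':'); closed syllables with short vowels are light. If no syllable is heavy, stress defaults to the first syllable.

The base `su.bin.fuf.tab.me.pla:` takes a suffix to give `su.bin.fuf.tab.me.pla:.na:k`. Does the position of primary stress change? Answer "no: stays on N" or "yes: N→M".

no: stays on 6

Base `su.bin.fuf.tab.me.pla:` (6 syllables):
  Weights: 1 su L, 2 bin L, 3 fuf L, 4 tab L, 5 me L, 6 pla: H.
  Heavy syllables in the domain: 6. The leftmost is syllable 6 (pla:).
  → primary stress on syllable 6.
Suffixed `su.bin.fuf.tab.me.pla:.na:k` (7 syllables):
  Weights: 1 su L, 2 bin L, 3 fuf L, 4 tab L, 5 me L, 6 pla: H, 7 na:k H.
  Heavy syllables in the domain: 6, 7. The leftmost is syllable 6 (pla:).
  → primary stress on syllable 6.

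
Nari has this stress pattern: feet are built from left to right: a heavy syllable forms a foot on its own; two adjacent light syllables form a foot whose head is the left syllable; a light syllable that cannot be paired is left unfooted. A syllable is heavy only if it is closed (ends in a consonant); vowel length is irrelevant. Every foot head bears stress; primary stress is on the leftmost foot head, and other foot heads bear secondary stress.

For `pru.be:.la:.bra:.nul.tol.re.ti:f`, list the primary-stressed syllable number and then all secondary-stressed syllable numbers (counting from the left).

Weights: 1 pru L, 2 be: L, 3 la: L, 4 bra: L, 5 nul H, 6 tol H, 7 re L, 8 ti:f H.
Parse left to right (heavy = foot alone; LL = one foot; stranded L unfooted): (ˈpru.be:) (ˈla:.bra:) (ˈnul) (ˈtol) re (ˈti:f).
Foot heads: 1, 3, 5, 6, 8.
Primary stress on the leftmost head = syllable 1.
Secondary stress on 3, 5, 6, 8: ˈpru.be:.ˌla:.bra:.ˌnul.ˌtol.re.ˌti:f.

primary 1, secondary 3, 5, 6, 8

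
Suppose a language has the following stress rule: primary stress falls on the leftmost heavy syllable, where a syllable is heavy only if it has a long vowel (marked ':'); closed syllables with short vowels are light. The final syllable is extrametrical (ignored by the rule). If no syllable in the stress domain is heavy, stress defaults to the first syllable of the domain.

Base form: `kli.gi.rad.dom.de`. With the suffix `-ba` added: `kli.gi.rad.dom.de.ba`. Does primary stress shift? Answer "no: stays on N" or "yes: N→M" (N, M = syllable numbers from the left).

no: stays on 1

Base `kli.gi.rad.dom.de` (5 syllables):
  The final syllable (5, de) is extrametrical; the stress domain is syllables 1–4.
  Weights: 1 kli L, 2 gi L, 3 rad L, 4 dom L.
  No heavy syllable in the domain; default to the first syllable of the domain = syllable 1.
  → primary stress on syllable 1.
Suffixed `kli.gi.rad.dom.de.ba` (6 syllables):
  The final syllable (6, ba) is extrametrical; the stress domain is syllables 1–5.
  Weights: 1 kli L, 2 gi L, 3 rad L, 4 dom L, 5 de L.
  No heavy syllable in the domain; default to the first syllable of the domain = syllable 1.
  → primary stress on syllable 1.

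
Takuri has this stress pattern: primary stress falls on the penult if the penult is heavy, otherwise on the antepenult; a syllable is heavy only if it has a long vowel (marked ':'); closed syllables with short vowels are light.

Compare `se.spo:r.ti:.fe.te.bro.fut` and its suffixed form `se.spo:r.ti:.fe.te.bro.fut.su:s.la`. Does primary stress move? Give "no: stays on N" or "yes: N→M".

yes: 5→8

Base `se.spo:r.ti:.fe.te.bro.fut` (7 syllables):
  Weights: 5 te L, 6 bro L, 7 fut L.
  The penult (syllable 6, bro) is light, so stress falls on the antepenult (syllable 5, te).
  → primary stress on syllable 5.
Suffixed `se.spo:r.ti:.fe.te.bro.fut.su:s.la` (9 syllables):
  Weights: 7 fut L, 8 su:s H, 9 la L.
  The penult (syllable 8, su:s) is heavy, so it takes stress.
  → primary stress on syllable 8.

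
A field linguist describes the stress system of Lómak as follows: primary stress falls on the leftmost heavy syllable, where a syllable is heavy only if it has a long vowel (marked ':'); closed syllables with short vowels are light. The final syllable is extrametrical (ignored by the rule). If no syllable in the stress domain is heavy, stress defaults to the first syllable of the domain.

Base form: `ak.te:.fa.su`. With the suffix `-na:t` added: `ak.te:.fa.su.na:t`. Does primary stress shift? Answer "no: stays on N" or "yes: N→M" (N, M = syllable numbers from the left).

no: stays on 2

Base `ak.te:.fa.su` (4 syllables):
  The final syllable (4, su) is extrametrical; the stress domain is syllables 1–3.
  Weights: 1 ak L, 2 te: H, 3 fa L.
  Heavy syllables in the domain: 2. The leftmost is syllable 2 (te:).
  → primary stress on syllable 2.
Suffixed `ak.te:.fa.su.na:t` (5 syllables):
  The final syllable (5, na:t) is extrametrical; the stress domain is syllables 1–4.
  Weights: 1 ak L, 2 te: H, 3 fa L, 4 su L.
  Heavy syllables in the domain: 2. The leftmost is syllable 2 (te:).
  → primary stress on syllable 2.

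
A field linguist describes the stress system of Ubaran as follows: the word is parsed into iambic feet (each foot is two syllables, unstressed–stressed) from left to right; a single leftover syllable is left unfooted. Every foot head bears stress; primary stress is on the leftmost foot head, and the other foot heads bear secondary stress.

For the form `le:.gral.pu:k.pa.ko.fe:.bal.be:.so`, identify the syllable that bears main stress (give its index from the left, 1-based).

2

Parse left to right into iambic (σˈσ) feet: (le:.ˈgral) (pu:k.ˈpa) (ko.ˈfe:) (bal.ˈbe:) so. Syllable 9 is left unfooted.
Foot heads (stressed positions): 2, 4, 6, 8.
End Rule Leftmost: primary stress on the leftmost head = syllable 2.
Primary stress: syllable 2 → le:.ˈgral.pu:k.pa.ko.fe:.bal.be:.so.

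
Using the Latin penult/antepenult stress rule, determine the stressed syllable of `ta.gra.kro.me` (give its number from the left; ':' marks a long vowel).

Classical Latin: stress the penult if heavy (long vowel or closed), else the antepenult.
Weights: 2 gra L, 3 kro L, 4 me L.
The penult (syllable 3, kro) is light, so stress falls on the antepenult (syllable 2, gra).
Stress on syllable 2: ta.ˈgra.kro.me.

2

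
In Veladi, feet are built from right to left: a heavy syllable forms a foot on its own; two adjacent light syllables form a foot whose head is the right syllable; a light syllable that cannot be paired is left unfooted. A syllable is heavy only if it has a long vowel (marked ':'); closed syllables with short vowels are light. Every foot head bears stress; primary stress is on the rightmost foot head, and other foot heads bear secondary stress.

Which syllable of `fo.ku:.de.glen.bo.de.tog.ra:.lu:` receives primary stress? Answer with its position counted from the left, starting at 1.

Weights: 1 fo L, 2 ku: H, 3 de L, 4 glen L, 5 bo L, 6 de L, 7 tog L, 8 ra: H, 9 lu: H.
Parse right to left (heavy = foot alone; LL = one foot; stranded L unfooted): fo (ˈku:) de (glen.ˈbo) (de.ˈtog) (ˈra:) (ˈlu:).
Foot heads: 2, 5, 7, 8, 9.
Primary stress on the rightmost head = syllable 9.
Primary stress: syllable 9 → fo.ku:.de.glen.bo.de.tog.ra:.ˈlu:.

9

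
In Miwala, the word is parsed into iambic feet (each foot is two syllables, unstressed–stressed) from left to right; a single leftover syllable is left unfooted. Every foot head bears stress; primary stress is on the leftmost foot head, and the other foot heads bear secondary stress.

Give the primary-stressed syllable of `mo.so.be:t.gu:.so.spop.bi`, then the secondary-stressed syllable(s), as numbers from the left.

primary 2, secondary 4, 6

Parse left to right into iambic (σˈσ) feet: (mo.ˈso) (be:t.ˈgu:) (so.ˈspop) bi. Syllable 7 is left unfooted.
Foot heads (stressed positions): 2, 4, 6.
End Rule Leftmost: primary stress on the leftmost head = syllable 2.
Secondary stress on 4, 6: mo.ˈso.be:t.ˌgu:.so.ˌspop.bi.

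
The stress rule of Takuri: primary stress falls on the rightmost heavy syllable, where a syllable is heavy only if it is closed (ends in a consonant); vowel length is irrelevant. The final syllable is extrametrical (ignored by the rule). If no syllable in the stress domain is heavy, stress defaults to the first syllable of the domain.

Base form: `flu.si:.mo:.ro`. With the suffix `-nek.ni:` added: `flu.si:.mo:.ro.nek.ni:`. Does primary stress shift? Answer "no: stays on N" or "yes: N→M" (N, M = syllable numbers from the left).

yes: 1→5

Base `flu.si:.mo:.ro` (4 syllables):
  The final syllable (4, ro) is extrametrical; the stress domain is syllables 1–3.
  Weights: 1 flu L, 2 si: L, 3 mo: L.
  No heavy syllable in the domain; default to the first syllable of the domain = syllable 1.
  → primary stress on syllable 1.
Suffixed `flu.si:.mo:.ro.nek.ni:` (6 syllables):
  The final syllable (6, ni:) is extrametrical; the stress domain is syllables 1–5.
  Weights: 1 flu L, 2 si: L, 3 mo: L, 4 ro L, 5 nek H.
  Heavy syllables in the domain: 5. The rightmost is syllable 5 (nek).
  → primary stress on syllable 5.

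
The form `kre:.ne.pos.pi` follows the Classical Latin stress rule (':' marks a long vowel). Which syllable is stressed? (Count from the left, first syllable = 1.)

3

Classical Latin: stress the penult if heavy (long vowel or closed), else the antepenult.
Weights: 2 ne L, 3 pos H, 4 pi L.
The penult (syllable 3, pos) is heavy, so it takes stress.
Stress on syllable 3: kre:.ne.ˈpos.pi.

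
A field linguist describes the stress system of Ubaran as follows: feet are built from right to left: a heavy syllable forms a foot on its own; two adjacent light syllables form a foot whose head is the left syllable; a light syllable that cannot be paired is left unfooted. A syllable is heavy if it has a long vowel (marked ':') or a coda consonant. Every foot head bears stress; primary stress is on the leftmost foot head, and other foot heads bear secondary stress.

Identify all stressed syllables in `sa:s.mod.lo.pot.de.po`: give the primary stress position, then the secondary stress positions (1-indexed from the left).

primary 1, secondary 2, 4, 5

Weights: 1 sa:s H, 2 mod H, 3 lo L, 4 pot H, 5 de L, 6 po L.
Parse right to left (heavy = foot alone; LL = one foot; stranded L unfooted): (ˈsa:s) (ˈmod) lo (ˈpot) (ˈde.po).
Foot heads: 1, 2, 4, 5.
Primary stress on the leftmost head = syllable 1.
Secondary stress on 2, 4, 5: ˈsa:s.ˌmod.lo.ˌpot.ˌde.po.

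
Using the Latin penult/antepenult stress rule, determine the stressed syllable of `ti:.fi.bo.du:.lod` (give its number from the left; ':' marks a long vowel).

Classical Latin: stress the penult if heavy (long vowel or closed), else the antepenult.
Weights: 3 bo L, 4 du: H, 5 lod H.
The penult (syllable 4, du:) is heavy, so it takes stress.
Stress on syllable 4: ti:.fi.bo.ˈdu:.lod.

4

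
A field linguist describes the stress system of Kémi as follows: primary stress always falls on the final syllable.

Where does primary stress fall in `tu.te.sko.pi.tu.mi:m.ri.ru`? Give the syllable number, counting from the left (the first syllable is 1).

8

The word has 8 syllables; the final syllable is syllable 8 (ru).
Primary stress: syllable 8 → tu.te.sko.pi.tu.mi:m.ri.ˈru.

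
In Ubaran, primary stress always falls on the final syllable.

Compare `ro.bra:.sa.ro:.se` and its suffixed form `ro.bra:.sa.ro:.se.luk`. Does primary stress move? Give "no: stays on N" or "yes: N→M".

yes: 5→6

Base `ro.bra:.sa.ro:.se` (5 syllables):
  The word has 5 syllables; the final syllable is syllable 5 (se).
  → primary stress on syllable 5.
Suffixed `ro.bra:.sa.ro:.se.luk` (6 syllables):
  The word has 6 syllables; the final syllable is syllable 6 (luk).
  → primary stress on syllable 6.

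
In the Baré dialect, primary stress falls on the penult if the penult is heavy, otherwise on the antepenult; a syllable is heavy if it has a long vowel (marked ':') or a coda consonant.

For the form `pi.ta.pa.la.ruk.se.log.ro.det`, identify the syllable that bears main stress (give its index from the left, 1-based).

7

Weights: 7 log H, 8 ro L, 9 det H.
The penult (syllable 8, ro) is light, so stress falls on the antepenult (syllable 7, log).
Primary stress: syllable 7 → pi.ta.pa.la.ruk.se.ˈlog.ro.det.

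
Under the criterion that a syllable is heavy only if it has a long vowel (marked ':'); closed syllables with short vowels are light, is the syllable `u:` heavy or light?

heavy

`u:`: long vowel, open (no coda). Long vowel → heavy.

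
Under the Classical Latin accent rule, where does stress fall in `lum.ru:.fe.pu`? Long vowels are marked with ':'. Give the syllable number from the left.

2

Classical Latin: stress the penult if heavy (long vowel or closed), else the antepenult.
Weights: 2 ru: H, 3 fe L, 4 pu L.
The penult (syllable 3, fe) is light, so stress falls on the antepenult (syllable 2, ru:).
Stress on syllable 2: lum.ˈru:.fe.pu.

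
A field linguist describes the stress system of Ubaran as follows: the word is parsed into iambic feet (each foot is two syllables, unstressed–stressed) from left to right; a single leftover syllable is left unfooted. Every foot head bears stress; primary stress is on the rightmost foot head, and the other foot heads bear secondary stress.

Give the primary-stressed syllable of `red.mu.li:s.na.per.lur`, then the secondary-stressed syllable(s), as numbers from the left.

Parse left to right into iambic (σˈσ) feet: (red.ˈmu) (li:s.ˈna) (per.ˈlur).
Foot heads (stressed positions): 2, 4, 6.
End Rule Rightmost: primary stress on the rightmost head = syllable 6.
Secondary stress on 2, 4: red.ˌmu.li:s.ˌna.per.ˈlur.

primary 6, secondary 2, 4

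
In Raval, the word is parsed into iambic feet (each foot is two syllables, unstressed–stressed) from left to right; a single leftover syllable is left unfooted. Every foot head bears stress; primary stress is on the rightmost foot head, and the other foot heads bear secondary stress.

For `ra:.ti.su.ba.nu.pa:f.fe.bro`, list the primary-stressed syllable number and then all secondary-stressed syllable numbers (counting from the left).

Parse left to right into iambic (σˈσ) feet: (ra:.ˈti) (su.ˈba) (nu.ˈpa:f) (fe.ˈbro).
Foot heads (stressed positions): 2, 4, 6, 8.
End Rule Rightmost: primary stress on the rightmost head = syllable 8.
Secondary stress on 2, 4, 6: ra:.ˌti.su.ˌba.nu.ˌpa:f.fe.ˈbro.

primary 8, secondary 2, 4, 6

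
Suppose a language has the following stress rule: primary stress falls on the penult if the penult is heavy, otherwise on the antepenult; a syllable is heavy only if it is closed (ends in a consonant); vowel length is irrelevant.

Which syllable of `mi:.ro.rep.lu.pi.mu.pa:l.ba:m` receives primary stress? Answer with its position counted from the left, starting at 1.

7

Weights: 6 mu L, 7 pa:l H, 8 ba:m H.
The penult (syllable 7, pa:l) is heavy, so it takes stress.
Primary stress: syllable 7 → mi:.ro.rep.lu.pi.mu.ˈpa:l.ba:m.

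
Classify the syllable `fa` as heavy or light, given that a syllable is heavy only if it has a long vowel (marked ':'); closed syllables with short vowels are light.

`fa`: short vowel, open (no coda). Short vowel → light.

light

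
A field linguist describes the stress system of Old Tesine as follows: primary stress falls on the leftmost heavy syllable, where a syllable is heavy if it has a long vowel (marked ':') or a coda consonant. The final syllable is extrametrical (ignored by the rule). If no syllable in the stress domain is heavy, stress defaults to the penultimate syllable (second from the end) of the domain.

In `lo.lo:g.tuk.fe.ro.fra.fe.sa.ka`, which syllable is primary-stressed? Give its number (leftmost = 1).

The final syllable (9, ka) is extrametrical; the stress domain is syllables 1–8.
Weights: 1 lo L, 2 lo:g H, 3 tuk H, 4 fe L, 5 ro L, 6 fra L, 7 fe L, 8 sa L.
Heavy syllables in the domain: 2, 3. The leftmost is syllable 2 (lo:g).
Primary stress: syllable 2 → lo.ˈlo:g.tuk.fe.ro.fra.fe.sa.ka.

2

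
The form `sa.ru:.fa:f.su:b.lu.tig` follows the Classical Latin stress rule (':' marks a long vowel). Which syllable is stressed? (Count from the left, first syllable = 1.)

4

Classical Latin: stress the penult if heavy (long vowel or closed), else the antepenult.
Weights: 4 su:b H, 5 lu L, 6 tig H.
The penult (syllable 5, lu) is light, so stress falls on the antepenult (syllable 4, su:b).
Stress on syllable 4: sa.ru:.fa:f.ˈsu:b.lu.tig.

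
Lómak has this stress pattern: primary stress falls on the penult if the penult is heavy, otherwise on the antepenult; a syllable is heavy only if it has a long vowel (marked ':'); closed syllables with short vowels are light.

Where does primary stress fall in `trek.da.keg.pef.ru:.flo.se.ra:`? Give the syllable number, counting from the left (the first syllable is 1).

6

Weights: 6 flo L, 7 se L, 8 ra: H.
The penult (syllable 7, se) is light, so stress falls on the antepenult (syllable 6, flo).
Primary stress: syllable 6 → trek.da.keg.pef.ru:.ˈflo.se.ra:.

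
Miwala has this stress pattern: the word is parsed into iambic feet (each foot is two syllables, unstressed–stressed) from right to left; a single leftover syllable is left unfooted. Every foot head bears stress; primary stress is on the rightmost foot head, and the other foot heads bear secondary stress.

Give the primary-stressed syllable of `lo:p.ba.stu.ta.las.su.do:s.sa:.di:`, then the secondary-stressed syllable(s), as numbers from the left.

Parse right to left into iambic (σˈσ) feet: lo:p (ba.ˈstu) (ta.ˈlas) (su.ˈdo:s) (sa:.ˈdi:). Syllable 1 is left unfooted.
Foot heads (stressed positions): 3, 5, 7, 9.
End Rule Rightmost: primary stress on the rightmost head = syllable 9.
Secondary stress on 3, 5, 7: lo:p.ba.ˌstu.ta.ˌlas.su.ˌdo:s.sa:.ˈdi:.

primary 9, secondary 3, 5, 7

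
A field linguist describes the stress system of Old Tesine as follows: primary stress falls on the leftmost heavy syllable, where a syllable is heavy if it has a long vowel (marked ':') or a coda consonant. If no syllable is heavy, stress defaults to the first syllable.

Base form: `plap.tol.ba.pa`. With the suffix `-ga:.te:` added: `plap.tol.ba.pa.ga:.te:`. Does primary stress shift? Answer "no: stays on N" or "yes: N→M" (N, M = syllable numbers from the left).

no: stays on 1

Base `plap.tol.ba.pa` (4 syllables):
  Weights: 1 plap H, 2 tol H, 3 ba L, 4 pa L.
  Heavy syllables in the domain: 1, 2. The leftmost is syllable 1 (plap).
  → primary stress on syllable 1.
Suffixed `plap.tol.ba.pa.ga:.te:` (6 syllables):
  Weights: 1 plap H, 2 tol H, 3 ba L, 4 pa L, 5 ga: H, 6 te: H.
  Heavy syllables in the domain: 1, 2, 5, 6. The leftmost is syllable 1 (plap).
  → primary stress on syllable 1.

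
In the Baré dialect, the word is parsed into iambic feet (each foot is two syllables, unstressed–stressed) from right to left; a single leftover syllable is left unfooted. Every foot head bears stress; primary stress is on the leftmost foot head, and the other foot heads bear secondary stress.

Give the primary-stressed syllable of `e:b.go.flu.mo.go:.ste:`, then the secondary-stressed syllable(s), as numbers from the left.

primary 2, secondary 4, 6

Parse right to left into iambic (σˈσ) feet: (e:b.ˈgo) (flu.ˈmo) (go:.ˈste:).
Foot heads (stressed positions): 2, 4, 6.
End Rule Leftmost: primary stress on the leftmost head = syllable 2.
Secondary stress on 4, 6: e:b.ˈgo.flu.ˌmo.go:.ˌste:.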